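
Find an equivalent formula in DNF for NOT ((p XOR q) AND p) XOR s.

NOT ((p XOR q) AND p) XOR s
≡ (NOT ((p XOR q) AND p) AND NOT s) OR (NOT NOT ((p XOR q) AND p) AND s)   — expand XOR
≡ (NOT (((p AND NOT q) OR (NOT p AND q)) AND p) AND NOT s) OR (NOT NOT ((p XOR q) AND p) AND s)   — expand XOR
≡ (NOT (((p AND NOT q) OR (NOT p AND q)) AND p) AND NOT s) OR (NOT NOT (((p AND NOT q) OR (NOT p AND q)) AND p) AND s)   — expand XOR
≡ ((NOT ((p AND NOT q) OR (NOT p AND q)) OR NOT p) AND NOT s) OR (NOT NOT (((p AND NOT q) OR (NOT p AND q)) AND p) AND s)   — De Morgan
≡ (((NOT (p AND NOT q) AND NOT (NOT p AND q)) OR NOT p) AND NOT s) OR (NOT NOT (((p AND NOT q) OR (NOT p AND q)) AND p) AND s)   — De Morgan
≡ ((((NOT p OR NOT NOT q) AND NOT (NOT p AND q)) OR NOT p) AND NOT s) OR (NOT NOT (((p AND NOT q) OR (NOT p AND q)) AND p) AND s)   — De Morgan
≡ ((((NOT p OR q) AND NOT (NOT p AND q)) OR NOT p) AND NOT s) OR (NOT NOT (((p AND NOT q) OR (NOT p AND q)) AND p) AND s)   — double negation
≡ ((((NOT p OR q) AND (NOT NOT p OR NOT q)) OR NOT p) AND NOT s) OR (NOT NOT (((p AND NOT q) OR (NOT p AND q)) AND p) AND s)   — De Morgan
≡ ((((NOT p OR q) AND (p OR NOT q)) OR NOT p) AND NOT s) OR (NOT NOT (((p AND NOT q) OR (NOT p AND q)) AND p) AND s)   — double negation
≡ ((((NOT p OR q) AND (p OR NOT q)) OR NOT p) AND NOT s) OR (((p AND NOT q) OR (NOT p AND q)) AND p AND s)   — double negation
≡ (NOT p AND p AND NOT s) OR (NOT p AND NOT q AND NOT s) OR (q AND p AND NOT s) OR (q AND NOT q AND NOT s) OR (NOT p AND NOT s) OR (p AND NOT q AND p AND s) OR (NOT p AND q AND p AND s)   — distribute AND over OR
≡ (q AND p AND NOT s) OR (NOT p AND NOT s) OR (p AND NOT q AND s)   — simplify

(q AND p AND NOT s) OR (NOT p AND NOT s) OR (p AND NOT q AND s)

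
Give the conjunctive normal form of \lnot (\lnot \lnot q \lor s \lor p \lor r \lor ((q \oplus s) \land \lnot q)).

\lnot (\lnot \lnot q \lor s \lor p \lor r \lor ((q \oplus s) \land \lnot q))
≡ \lnot (\lnot \lnot q \lor s \lor p \lor r \lor ((q \lor s) \land \lnot (q \land s) \land \lnot q))   — expand \oplus
≡ \lnot \lnot \lnot q \land \lnot s \land \lnot p \land \lnot r \land \lnot ((q \lor s) \land \lnot (q \land s) \land \lnot q)   — De Morgan
≡ \lnot q \land \lnot s \land \lnot p \land \lnot r \land \lnot ((q \lor s) \land \lnot (q \land s) \land \lnot q)   — double negation
≡ \lnot q \land \lnot s \land \lnot p \land \lnot r \land (\lnot (q \lor s) \lor \lnot \lnot (q \land s) \lor \lnot \lnot q)   — De Morgan
≡ \lnot q \land \lnot s \land \lnot p \land \lnot r \land ((\lnot q \land \lnot s) \lor \lnot \lnot (q \land s) \lor \lnot \lnot q)   — De Morgan
≡ \lnot q \land \lnot s \land \lnot p \land \lnot r \land ((\lnot q \land \lnot s) \lor (q \land s) \lor \lnot \lnot q)   — double negation
≡ \lnot q \land \lnot s \land \lnot p \land \lnot r \land ((\lnot q \land \lnot s) \lor (q \land s) \lor q)   — double negation
≡ \lnot q \land \lnot s \land \lnot p \land \lnot r \land (\lnot q \lor q \lor q) \land (\lnot q \lor s \lor q) \land (\lnot s \lor q \lor q) \land (\lnot s \lor s \lor q)   — distribute \lor over \land
≡ \lnot q \land \lnot s \land \lnot p \land \lnot r   — simplify

\lnot q \land \lnot s \land \lnot p \land \lnot r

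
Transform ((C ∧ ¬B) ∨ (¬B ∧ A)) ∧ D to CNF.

(C ∨ A) ∧ ¬B ∧ D

((C ∧ ¬B) ∨ (¬B ∧ A)) ∧ D
= (C ∨ ¬B) ∧ (C ∨ A) ∧ (¬B ∨ ¬B) ∧ (¬B ∨ A) ∧ D
= (C ∨ A) ∧ ¬B ∧ D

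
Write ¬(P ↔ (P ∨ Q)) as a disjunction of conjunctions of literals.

Q ∧ ¬P

¬(P ↔ (P ∨ Q))
⇔ ¬((P → (P ∨ Q)) ∧ ((P ∨ Q) → P))
⇔ ¬((¬P ∨ P ∨ Q) ∧ ((P ∨ Q) → P))
⇔ ¬((¬P ∨ P ∨ Q) ∧ (¬(P ∨ Q) ∨ P))
⇔ ¬(¬P ∨ P ∨ Q) ∨ ¬(¬(P ∨ Q) ∨ P)
⇔ (¬¬P ∧ ¬P ∧ ¬Q) ∨ ¬(¬(P ∨ Q) ∨ P)
⇔ (P ∧ ¬P ∧ ¬Q) ∨ ¬(¬(P ∨ Q) ∨ P)
⇔ (P ∧ ¬P ∧ ¬Q) ∨ (¬¬(P ∨ Q) ∧ ¬P)
⇔ (P ∧ ¬P ∧ ¬Q) ∨ ((P ∨ Q) ∧ ¬P)
⇔ (P ∧ ¬P ∧ ¬Q) ∨ (P ∧ ¬P) ∨ (Q ∧ ¬P)
⇔ Q ∧ ¬P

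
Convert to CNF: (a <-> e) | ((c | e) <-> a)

(~a | e | c) & (~e | a)

(a <-> e) | ((c | e) <-> a)
≡ ((a -> e) & (e -> a)) | ((c | e) <-> a)
≡ ((~a | e) & (e -> a)) | ((c | e) <-> a)
≡ ((~a | e) & (~e | a)) | ((c | e) <-> a)
≡ ((~a | e) & (~e | a)) | (((c | e) -> a) & (a -> (c | e)))
≡ ((~a | e) & (~e | a)) | ((~(c | e) | a) & (a -> (c | e)))
≡ ((~a | e) & (~e | a)) | ((~(c | e) | a) & (~a | c | e))
≡ ((~a | e) & (~e | a)) | (((~c & ~e) | a) & (~a | c | e))
≡ (~a | e | ~c | a) & (~a | e | ~e | a) & (~a | e | ~a | c | e) & (~e | a | ~c | a) & (~e | a | ~e | a) & (~e | a | ~a | c | e)
≡ (~a | e | c) & (~e | a)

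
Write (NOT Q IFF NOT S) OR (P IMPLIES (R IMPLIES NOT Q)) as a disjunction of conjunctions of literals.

(NOT Q IFF NOT S) OR (P IMPLIES (R IMPLIES NOT Q))
= ((NOT Q IMPLIES NOT S) AND (NOT S IMPLIES NOT Q)) OR (P IMPLIES (R IMPLIES NOT Q))   [eliminate IFF]
= ((NOT NOT Q OR NOT S) AND (NOT S IMPLIES NOT Q)) OR (P IMPLIES (R IMPLIES NOT Q))   [eliminate IMPLIES]
= ((NOT NOT Q OR NOT S) AND (NOT NOT S OR NOT Q)) OR (P IMPLIES (R IMPLIES NOT Q))   [eliminate IMPLIES]
= ((NOT NOT Q OR NOT S) AND (NOT NOT S OR NOT Q)) OR NOT P OR (R IMPLIES NOT Q)   [eliminate IMPLIES]
= ((NOT NOT Q OR NOT S) AND (NOT NOT S OR NOT Q)) OR NOT P OR NOT R OR NOT Q   [eliminate IMPLIES]
= ((Q OR NOT S) AND (NOT NOT S OR NOT Q)) OR NOT P OR NOT R OR NOT Q   [double negation]
= ((Q OR NOT S) AND (S OR NOT Q)) OR NOT P OR NOT R OR NOT Q   [double negation]
= (Q AND S) OR (Q AND NOT Q) OR (NOT S AND S) OR (NOT S AND NOT Q) OR NOT P OR NOT R OR NOT Q   [distribute AND over OR]
= (Q AND S) OR NOT P OR NOT R OR NOT Q   [simplify]

(Q AND S) OR NOT P OR NOT R OR NOT Q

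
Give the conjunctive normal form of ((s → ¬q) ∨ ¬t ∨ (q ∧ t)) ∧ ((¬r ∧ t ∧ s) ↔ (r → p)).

((s → ¬q) ∨ ¬t ∨ (q ∧ t)) ∧ ((¬r ∧ t ∧ s) ↔ (r → p))
= (¬s ∨ ¬q ∨ ¬t ∨ (q ∧ t)) ∧ ((¬r ∧ t ∧ s) ↔ (r → p))   (eliminate →)
= (¬s ∨ ¬q ∨ ¬t ∨ (q ∧ t)) ∧ ((¬r ∧ t ∧ s) → (r → p)) ∧ ((r → p) → (¬r ∧ t ∧ s))   (eliminate ↔)
= (¬s ∨ ¬q ∨ ¬t ∨ (q ∧ t)) ∧ (¬(¬r ∧ t ∧ s) ∨ (r → p)) ∧ ((r → p) → (¬r ∧ t ∧ s))   (eliminate →)
= (¬s ∨ ¬q ∨ ¬t ∨ (q ∧ t)) ∧ (¬(¬r ∧ t ∧ s) ∨ ¬r ∨ p) ∧ ((r → p) → (¬r ∧ t ∧ s))   (eliminate →)
= (¬s ∨ ¬q ∨ ¬t ∨ (q ∧ t)) ∧ (¬(¬r ∧ t ∧ s) ∨ ¬r ∨ p) ∧ (¬(r → p) ∨ (¬r ∧ t ∧ s))   (eliminate →)
= (¬s ∨ ¬q ∨ ¬t ∨ (q ∧ t)) ∧ (¬(¬r ∧ t ∧ s) ∨ ¬r ∨ p) ∧ (¬(¬r ∨ p) ∨ (¬r ∧ t ∧ s))   (eliminate →)
= (¬s ∨ ¬q ∨ ¬t ∨ (q ∧ t)) ∧ (¬¬r ∨ ¬t ∨ ¬s ∨ ¬r ∨ p) ∧ (¬(¬r ∨ p) ∨ (¬r ∧ t ∧ s))   (De Morgan)
= (¬s ∨ ¬q ∨ ¬t ∨ (q ∧ t)) ∧ (r ∨ ¬t ∨ ¬s ∨ ¬r ∨ p) ∧ (¬(¬r ∨ p) ∨ (¬r ∧ t ∧ s))   (double negation)
= (¬s ∨ ¬q ∨ ¬t ∨ (q ∧ t)) ∧ (r ∨ ¬t ∨ ¬s ∨ ¬r ∨ p) ∧ ((¬¬r ∧ ¬p) ∨ (¬r ∧ t ∧ s))   (De Morgan)
= (¬s ∨ ¬q ∨ ¬t ∨ (q ∧ t)) ∧ (r ∨ ¬t ∨ ¬s ∨ ¬r ∨ p) ∧ ((r ∧ ¬p) ∨ (¬r ∧ t ∧ s))   (double negation)
= (¬s ∨ ¬q ∨ ¬t ∨ q) ∧ (¬s ∨ ¬q ∨ ¬t ∨ t) ∧ (r ∨ ¬t ∨ ¬s ∨ ¬r ∨ p) ∧ (r ∨ ¬r) ∧ (r ∨ t) ∧ (r ∨ s) ∧ (¬p ∨ ¬r) ∧ (¬p ∨ t) ∧ (¬p ∨ s)   (distribute ∨ over ∧)
= (r ∨ t) ∧ (r ∨ s) ∧ (¬p ∨ ¬r) ∧ (¬p ∨ t) ∧ (¬p ∨ s)   (simplify)

(r ∨ t) ∧ (r ∨ s) ∧ (¬p ∨ ¬r) ∧ (¬p ∨ t) ∧ (¬p ∨ s)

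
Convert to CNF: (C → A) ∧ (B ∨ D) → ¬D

(C ∨ ¬D) ∧ (¬A ∨ ¬D)

(C → A) ∧ (B ∨ D) → ¬D
≡ ¬((C → A) ∧ (B ∨ D)) ∨ ¬D
≡ ¬((¬C ∨ A) ∧ (B ∨ D)) ∨ ¬D
≡ ¬(¬C ∨ A) ∨ ¬(B ∨ D) ∨ ¬D
≡ ¬¬C ∧ ¬A ∨ ¬(B ∨ D) ∨ ¬D
≡ C ∧ ¬A ∨ ¬(B ∨ D) ∨ ¬D
≡ C ∧ ¬A ∨ ¬B ∧ ¬D ∨ ¬D
≡ (C ∨ ¬B ∨ ¬D) ∧ (C ∨ ¬D ∨ ¬D) ∧ (¬A ∨ ¬B ∨ ¬D) ∧ (¬A ∨ ¬D ∨ ¬D)
≡ (C ∨ ¬D) ∧ (¬A ∨ ¬D)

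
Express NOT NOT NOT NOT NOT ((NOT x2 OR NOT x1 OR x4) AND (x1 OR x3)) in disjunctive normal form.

(x2 AND x1 AND NOT x4) OR (NOT x1 AND NOT x3)

NOT NOT NOT NOT NOT ((NOT x2 OR NOT x1 OR x4) AND (x1 OR x3))
= NOT NOT NOT ((NOT x2 OR NOT x1 OR x4) AND (x1 OR x3))   [double negation]
= NOT ((NOT x2 OR NOT x1 OR x4) AND (x1 OR x3))   [double negation]
= NOT (NOT x2 OR NOT x1 OR x4) OR NOT (x1 OR x3)   [De Morgan]
= (NOT NOT x2 AND NOT NOT x1 AND NOT x4) OR NOT (x1 OR x3)   [De Morgan]
= (x2 AND NOT NOT x1 AND NOT x4) OR NOT (x1 OR x3)   [double negation]
= (x2 AND x1 AND NOT x4) OR NOT (x1 OR x3)   [double negation]
= (x2 AND x1 AND NOT x4) OR (NOT x1 AND NOT x3)   [De Morgan]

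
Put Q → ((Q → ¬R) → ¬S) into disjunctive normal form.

Q → ((Q → ¬R) → ¬S)
≡ ¬Q ∨ ((Q → ¬R) → ¬S)   [eliminate →]
≡ ¬Q ∨ ¬(Q → ¬R) ∨ ¬S   [eliminate →]
≡ ¬Q ∨ ¬(¬Q ∨ ¬R) ∨ ¬S   [eliminate →]
≡ ¬Q ∨ ¬¬Q ∧ ¬¬R ∨ ¬S   [De Morgan]
≡ ¬Q ∨ Q ∧ ¬¬R ∨ ¬S   [double negation]
≡ ¬Q ∨ Q ∧ R ∨ ¬S   [double negation]

¬Q ∨ Q ∧ R ∨ ¬S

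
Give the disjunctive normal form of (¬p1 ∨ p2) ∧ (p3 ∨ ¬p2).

(¬p1 ∧ p3) ∨ (¬p1 ∧ ¬p2) ∨ (p2 ∧ p3)

(¬p1 ∨ p2) ∧ (p3 ∨ ¬p2)
⇔ (¬p1 ∧ p3) ∨ (¬p1 ∧ ¬p2) ∨ (p2 ∧ p3) ∨ (p2 ∧ ¬p2)   [distribute ∧ over ∨]
⇔ (¬p1 ∧ p3) ∨ (¬p1 ∧ ¬p2) ∨ (p2 ∧ p3)   [simplify]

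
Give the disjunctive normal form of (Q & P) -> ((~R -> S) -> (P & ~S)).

(Q & P) -> ((~R -> S) -> (P & ~S))
⇔ ~(Q & P) | ((~R -> S) -> (P & ~S))   — eliminate ->
⇔ ~(Q & P) | ~(~R -> S) | (P & ~S)   — eliminate ->
⇔ ~(Q & P) | ~(~~R | S) | (P & ~S)   — eliminate ->
⇔ ~Q | ~P | ~(~~R | S) | (P & ~S)   — De Morgan
⇔ ~Q | ~P | (~~~R & ~S) | (P & ~S)   — De Morgan
⇔ ~Q | ~P | (~R & ~S) | (P & ~S)   — double negation

~Q | ~P | (~R & ~S) | (P & ~S)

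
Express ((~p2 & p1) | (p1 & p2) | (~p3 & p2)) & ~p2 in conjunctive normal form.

((~p2 & p1) | (p1 & p2) | (~p3 & p2)) & ~p2
≡ (~p2 | p1 | ~p3) & (~p2 | p1 | p2) & (~p2 | p2 | ~p3) & (~p2 | p2 | p2) & (p1 | p1 | ~p3) & (p1 | p1 | p2) & (p1 | p2 | ~p3) & (p1 | p2 | p2) & ~p2   [distribute | over &]
≡ (p1 | ~p3) & (p1 | p2) & ~p2   [simplify]

(p1 | ~p3) & (p1 | p2) & ~p2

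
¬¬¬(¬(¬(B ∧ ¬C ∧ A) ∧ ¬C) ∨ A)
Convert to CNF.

¬C ∧ ¬A

¬¬¬(¬(¬(B ∧ ¬C ∧ A) ∧ ¬C) ∨ A)
= ¬(¬(¬(B ∧ ¬C ∧ A) ∧ ¬C) ∨ A)   (double negation)
= ¬¬(¬(B ∧ ¬C ∧ A) ∧ ¬C) ∧ ¬A   (De Morgan)
= ¬(B ∧ ¬C ∧ A) ∧ ¬C ∧ ¬A   (double negation)
= (¬B ∨ ¬¬C ∨ ¬A) ∧ ¬C ∧ ¬A   (De Morgan)
= (¬B ∨ C ∨ ¬A) ∧ ¬C ∧ ¬A   (double negation)
= ¬C ∧ ¬A   (simplify)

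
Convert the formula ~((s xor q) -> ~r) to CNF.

~((s xor q) -> ~r)
≡ ~(~(s xor q) | ~r)   (eliminate ->)
≡ ~(~((s | q) & ~(s & q)) | ~r)   (expand xor)
≡ ~~((s | q) & ~(s & q)) & ~~r   (De Morgan)
≡ (s | q) & ~(s & q) & ~~r   (double negation)
≡ (s | q) & (~s | ~q) & ~~r   (De Morgan)
≡ (s | q) & (~s | ~q) & r   (double negation)

(s | q) & (~s | ~q) & r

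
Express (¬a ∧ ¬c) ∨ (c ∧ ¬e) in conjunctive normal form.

(¬a ∨ c) ∧ (¬a ∨ ¬e) ∧ (¬c ∨ ¬e)

(¬a ∧ ¬c) ∨ (c ∧ ¬e)
≡ (¬a ∨ c) ∧ (¬a ∨ ¬e) ∧ (¬c ∨ c) ∧ (¬c ∨ ¬e)   — distribute ∨ over ∧
≡ (¬a ∨ c) ∧ (¬a ∨ ¬e) ∧ (¬c ∨ ¬e)   — simplify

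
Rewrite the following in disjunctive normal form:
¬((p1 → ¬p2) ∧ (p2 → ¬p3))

¬((p1 → ¬p2) ∧ (p2 → ¬p3))
≡ ¬((¬p1 ∨ ¬p2) ∧ (p2 → ¬p3))   [eliminate →]
≡ ¬((¬p1 ∨ ¬p2) ∧ (¬p2 ∨ ¬p3))   [eliminate →]
≡ ¬(¬p1 ∨ ¬p2) ∨ ¬(¬p2 ∨ ¬p3)   [De Morgan]
≡ (¬¬p1 ∧ ¬¬p2) ∨ ¬(¬p2 ∨ ¬p3)   [De Morgan]
≡ (p1 ∧ ¬¬p2) ∨ ¬(¬p2 ∨ ¬p3)   [double negation]
≡ (p1 ∧ p2) ∨ ¬(¬p2 ∨ ¬p3)   [double negation]
≡ (p1 ∧ p2) ∨ (¬¬p2 ∧ ¬¬p3)   [De Morgan]
≡ (p1 ∧ p2) ∨ (p2 ∧ ¬¬p3)   [double negation]
≡ (p1 ∧ p2) ∨ (p2 ∧ p3)   [double negation]

(p1 ∧ p2) ∨ (p2 ∧ p3)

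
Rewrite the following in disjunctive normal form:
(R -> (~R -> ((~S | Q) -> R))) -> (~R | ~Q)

(R -> (~R -> ((~S | Q) -> R))) -> (~R | ~Q)
⇔ ~(R -> (~R -> ((~S | Q) -> R))) | ~R | ~Q   (eliminate ->)
⇔ ~(~R | (~R -> ((~S | Q) -> R))) | ~R | ~Q   (eliminate ->)
⇔ ~(~R | ~~R | ((~S | Q) -> R)) | ~R | ~Q   (eliminate ->)
⇔ ~(~R | ~~R | ~(~S | Q) | R) | ~R | ~Q   (eliminate ->)
⇔ (~~R & ~~~R & ~~(~S | Q) & ~R) | ~R | ~Q   (De Morgan)
⇔ (R & ~~~R & ~~(~S | Q) & ~R) | ~R | ~Q   (double negation)
⇔ (R & ~R & ~~(~S | Q) & ~R) | ~R | ~Q   (double negation)
⇔ (R & ~R & (~S | Q) & ~R) | ~R | ~Q   (double negation)
⇔ (R & ~R & ~S & ~R) | (R & ~R & Q & ~R) | ~R | ~Q   (distribute & over |)
⇔ ~R | ~Q   (simplify)

~R | ~Q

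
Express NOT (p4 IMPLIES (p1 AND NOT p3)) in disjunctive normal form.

NOT (p4 IMPLIES (p1 AND NOT p3))
≡ NOT (NOT p4 OR (p1 AND NOT p3))   [eliminate IMPLIES]
≡ NOT NOT p4 AND NOT (p1 AND NOT p3)   [De Morgan]
≡ p4 AND NOT (p1 AND NOT p3)   [double negation]
≡ p4 AND (NOT p1 OR NOT NOT p3)   [De Morgan]
≡ p4 AND (NOT p1 OR p3)   [double negation]
≡ (p4 AND NOT p1) OR (p4 AND p3)   [distribute AND over OR]

(p4 AND NOT p1) OR (p4 AND p3)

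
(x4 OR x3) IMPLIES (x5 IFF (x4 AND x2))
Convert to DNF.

(NOT x4 AND NOT x3) OR (NOT x5 AND NOT x4) OR (NOT x5 AND NOT x2) OR (x4 AND x2 AND x5)

(x4 OR x3) IMPLIES (x5 IFF (x4 AND x2))
≡ NOT (x4 OR x3) OR (x5 IFF (x4 AND x2))   [eliminate IMPLIES]
≡ NOT (x4 OR x3) OR ((x5 IMPLIES (x4 AND x2)) AND ((x4 AND x2) IMPLIES x5))   [eliminate IFF]
≡ NOT (x4 OR x3) OR ((NOT x5 OR (x4 AND x2)) AND ((x4 AND x2) IMPLIES x5))   [eliminate IMPLIES]
≡ NOT (x4 OR x3) OR ((NOT x5 OR (x4 AND x2)) AND (NOT (x4 AND x2) OR x5))   [eliminate IMPLIES]
≡ (NOT x4 AND NOT x3) OR ((NOT x5 OR (x4 AND x2)) AND (NOT (x4 AND x2) OR x5))   [De Morgan]
≡ (NOT x4 AND NOT x3) OR ((NOT x5 OR (x4 AND x2)) AND (NOT x4 OR NOT x2 OR x5))   [De Morgan]
≡ (NOT x4 AND NOT x3) OR (NOT x5 AND NOT x4) OR (NOT x5 AND NOT x2) OR (NOT x5 AND x5) OR (x4 AND x2 AND NOT x4) OR (x4 AND x2 AND NOT x2) OR (x4 AND x2 AND x5)   [distribute AND over OR]
≡ (NOT x4 AND NOT x3) OR (NOT x5 AND NOT x4) OR (NOT x5 AND NOT x2) OR (x4 AND x2 AND x5)   [simplify]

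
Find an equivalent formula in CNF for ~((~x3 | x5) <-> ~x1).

(~x3 | x5 | ~x1) & (x1 | x3) & (x1 | ~x5)

~((~x3 | x5) <-> ~x1)
≡ ~(((~x3 | x5) -> ~x1) & (~x1 -> (~x3 | x5)))   — eliminate <->
≡ ~((~(~x3 | x5) | ~x1) & (~x1 -> (~x3 | x5)))   — eliminate ->
≡ ~((~(~x3 | x5) | ~x1) & (~~x1 | ~x3 | x5))   — eliminate ->
≡ ~(~(~x3 | x5) | ~x1) | ~(~~x1 | ~x3 | x5)   — De Morgan
≡ (~~(~x3 | x5) & ~~x1) | ~(~~x1 | ~x3 | x5)   — De Morgan
≡ ((~x3 | x5) & ~~x1) | ~(~~x1 | ~x3 | x5)   — double negation
≡ ((~x3 | x5) & x1) | ~(~~x1 | ~x3 | x5)   — double negation
≡ ((~x3 | x5) & x1) | (~~~x1 & ~~x3 & ~x5)   — De Morgan
≡ ((~x3 | x5) & x1) | (~x1 & ~~x3 & ~x5)   — double negation
≡ ((~x3 | x5) & x1) | (~x1 & x3 & ~x5)   — double negation
≡ (~x3 | x5 | ~x1) & (~x3 | x5 | x3) & (~x3 | x5 | ~x5) & (x1 | ~x1) & (x1 | x3) & (x1 | ~x5)   — distribute | over &
≡ (~x3 | x5 | ~x1) & (x1 | x3) & (x1 | ~x5)   — simplify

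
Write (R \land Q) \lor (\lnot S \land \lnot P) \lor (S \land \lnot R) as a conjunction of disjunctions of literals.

(R \land Q) \lor (\lnot S \land \lnot P) \lor (S \land \lnot R)
≡ (R \lor \lnot S \lor S) \land (R \lor \lnot S \lor \lnot R) \land (R \lor \lnot P \lor S) \land (R \lor \lnot P \lor \lnot R) \land (Q \lor \lnot S \lor S) \land (Q \lor \lnot S \lor \lnot R) \land (Q \lor \lnot P \lor S) \land (Q \lor \lnot P \lor \lnot R)   — distribute \lor over \land
≡ (R \lor \lnot P \lor S) \land (Q \lor \lnot S \lor \lnot R) \land (Q \lor \lnot P \lor S) \land (Q \lor \lnot P \lor \lnot R)   — simplify

(R \lor \lnot P \lor S) \land (Q \lor \lnot S \lor \lnot R) \land (Q \lor \lnot P \lor S) \land (Q \lor \lnot P \lor \lnot R)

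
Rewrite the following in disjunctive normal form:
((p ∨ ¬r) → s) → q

((p ∨ ¬r) → s) → q
⇔ ¬((p ∨ ¬r) → s) ∨ q   [eliminate →]
⇔ ¬(¬(p ∨ ¬r) ∨ s) ∨ q   [eliminate →]
⇔ (¬¬(p ∨ ¬r) ∧ ¬s) ∨ q   [De Morgan]
⇔ ((p ∨ ¬r) ∧ ¬s) ∨ q   [double negation]
⇔ (p ∧ ¬s) ∨ (¬r ∧ ¬s) ∨ q   [distribute ∧ over ∨]

(p ∧ ¬s) ∨ (¬r ∧ ¬s) ∨ q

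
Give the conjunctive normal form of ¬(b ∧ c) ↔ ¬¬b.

b ∧ (¬b ∨ ¬c)

¬(b ∧ c) ↔ ¬¬b
≡ (¬(b ∧ c) → ¬¬b) ∧ (¬¬b → ¬(b ∧ c))   [eliminate ↔]
≡ (¬¬(b ∧ c) ∨ ¬¬b) ∧ (¬¬b → ¬(b ∧ c))   [eliminate →]
≡ (¬¬(b ∧ c) ∨ ¬¬b) ∧ (¬¬¬b ∨ ¬(b ∧ c))   [eliminate →]
≡ (b ∧ c ∨ ¬¬b) ∧ (¬¬¬b ∨ ¬(b ∧ c))   [double negation]
≡ (b ∧ c ∨ b) ∧ (¬¬¬b ∨ ¬(b ∧ c))   [double negation]
≡ (b ∧ c ∨ b) ∧ (¬b ∨ ¬(b ∧ c))   [double negation]
≡ (b ∧ c ∨ b) ∧ (¬b ∨ ¬b ∨ ¬c)   [De Morgan]
≡ (b ∨ b) ∧ (c ∨ b) ∧ (¬b ∨ ¬b ∨ ¬c)   [distribute ∨ over ∧]
≡ b ∧ (¬b ∨ ¬c)   [simplify]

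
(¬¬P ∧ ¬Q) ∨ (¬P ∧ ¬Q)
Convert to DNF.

(P ∧ ¬Q) ∨ (¬P ∧ ¬Q)

(¬¬P ∧ ¬Q) ∨ (¬P ∧ ¬Q)
⇔ (P ∧ ¬Q) ∨ (¬P ∧ ¬Q)   [double negation]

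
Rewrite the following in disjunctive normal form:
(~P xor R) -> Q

(~P xor R) -> Q
≡ ~(~P xor R) | Q   (eliminate ->)
≡ ~((~P & ~R) | (~~P & R)) | Q   (expand xor)
≡ (~(~P & ~R) & ~(~~P & R)) | Q   (De Morgan)
≡ ((~~P | ~~R) & ~(~~P & R)) | Q   (De Morgan)
≡ ((P | ~~R) & ~(~~P & R)) | Q   (double negation)
≡ ((P | R) & ~(~~P & R)) | Q   (double negation)
≡ ((P | R) & (~~~P | ~R)) | Q   (De Morgan)
≡ ((P | R) & (~P | ~R)) | Q   (double negation)
≡ (P & ~P) | (P & ~R) | (R & ~P) | (R & ~R) | Q   (distribute & over |)
≡ (P & ~R) | (R & ~P) | Q   (simplify)

(P & ~R) | (R & ~P) | Q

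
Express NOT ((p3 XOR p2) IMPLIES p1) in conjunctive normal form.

NOT ((p3 XOR p2) IMPLIES p1)
= NOT (NOT (p3 XOR p2) OR p1)   (eliminate IMPLIES)
= NOT (NOT ((p3 OR p2) AND NOT (p3 AND p2)) OR p1)   (expand XOR)
= NOT NOT ((p3 OR p2) AND NOT (p3 AND p2)) AND NOT p1   (De Morgan)
= (p3 OR p2) AND NOT (p3 AND p2) AND NOT p1   (double negation)
= (p3 OR p2) AND (NOT p3 OR NOT p2) AND NOT p1   (De Morgan)

(p3 OR p2) AND (NOT p3 OR NOT p2) AND NOT p1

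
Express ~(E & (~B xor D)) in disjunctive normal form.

~(E & (~B xor D))
= ~(E & ((~B & ~D) | (~~B & D)))   (expand xor)
= ~E | ~((~B & ~D) | (~~B & D))   (De Morgan)
= ~E | (~(~B & ~D) & ~(~~B & D))   (De Morgan)
= ~E | ((~~B | ~~D) & ~(~~B & D))   (De Morgan)
= ~E | ((B | ~~D) & ~(~~B & D))   (double negation)
= ~E | ((B | D) & ~(~~B & D))   (double negation)
= ~E | ((B | D) & (~~~B | ~D))   (De Morgan)
= ~E | ((B | D) & (~B | ~D))   (double negation)
= ~E | (B & ~B) | (B & ~D) | (D & ~B) | (D & ~D)   (distribute & over |)
= ~E | (B & ~D) | (D & ~B)   (simplify)

~E | (B & ~D) | (D & ~B)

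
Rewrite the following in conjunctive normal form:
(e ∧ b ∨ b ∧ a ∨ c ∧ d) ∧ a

(b ∨ c) ∧ (b ∨ d) ∧ a

(e ∧ b ∨ b ∧ a ∨ c ∧ d) ∧ a
= (e ∨ b ∨ c) ∧ (e ∨ b ∨ d) ∧ (e ∨ a ∨ c) ∧ (e ∨ a ∨ d) ∧ (b ∨ b ∨ c) ∧ (b ∨ b ∨ d) ∧ (b ∨ a ∨ c) ∧ (b ∨ a ∨ d) ∧ a   [distribute ∨ over ∧]
= (b ∨ c) ∧ (b ∨ d) ∧ a   [simplify]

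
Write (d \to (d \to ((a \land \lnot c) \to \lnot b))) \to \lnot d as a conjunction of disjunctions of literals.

(d \to (d \to ((a \land \lnot c) \to \lnot b))) \to \lnot d
≡ \lnot (d \to (d \to ((a \land \lnot c) \to \lnot b))) \lor \lnot d   [eliminate \to]
≡ \lnot (\lnot d \lor (d \to ((a \land \lnot c) \to \lnot b))) \lor \lnot d   [eliminate \to]
≡ \lnot (\lnot d \lor \lnot d \lor ((a \land \lnot c) \to \lnot b)) \lor \lnot d   [eliminate \to]
≡ \lnot (\lnot d \lor \lnot d \lor \lnot (a \land \lnot c) \lor \lnot b) \lor \lnot d   [eliminate \to]
≡ (\lnot \lnot d \land \lnot \lnot d \land \lnot \lnot (a \land \lnot c) \land \lnot \lnot b) \lor \lnot d   [De Morgan]
≡ (d \land \lnot \lnot d \land \lnot \lnot (a \land \lnot c) \land \lnot \lnot b) \lor \lnot d   [double negation]
≡ (d \land d \land \lnot \lnot (a \land \lnot c) \land \lnot \lnot b) \lor \lnot d   [double negation]
≡ (d \land d \land a \land \lnot c \land \lnot \lnot b) \lor \lnot d   [double negation]
≡ (d \land d \land a \land \lnot c \land b) \lor \lnot d   [double negation]
≡ (d \lor \lnot d) \land (d \lor \lnot d) \land (a \lor \lnot d) \land (\lnot c \lor \lnot d) \land (b \lor \lnot d)   [distribute \lor over \land]
≡ (a \lor \lnot d) \land (\lnot c \lor \lnot d) \land (b \lor \lnot d)   [simplify]

(a \lor \lnot d) \land (\lnot c \lor \lnot d) \land (b \lor \lnot d)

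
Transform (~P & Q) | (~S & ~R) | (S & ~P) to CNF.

(~P & Q) | (~S & ~R) | (S & ~P)
⇔ (~P | ~S | S) & (~P | ~S | ~P) & (~P | ~R | S) & (~P | ~R | ~P) & (Q | ~S | S) & (Q | ~S | ~P) & (Q | ~R | S) & (Q | ~R | ~P)   [distribute | over &]
⇔ (~P | ~S) & (~P | ~R) & (Q | ~R | S)   [simplify]

(~P | ~S) & (~P | ~R) & (Q | ~R | S)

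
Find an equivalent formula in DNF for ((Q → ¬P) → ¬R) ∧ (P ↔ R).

(Q ∧ P ∧ R) ∨ (¬R ∧ ¬P)

((Q → ¬P) → ¬R) ∧ (P ↔ R)
≡ (¬(Q → ¬P) ∨ ¬R) ∧ (P ↔ R)   — eliminate →
≡ (¬(¬Q ∨ ¬P) ∨ ¬R) ∧ (P ↔ R)   — eliminate →
≡ (¬(¬Q ∨ ¬P) ∨ ¬R) ∧ (P → R) ∧ (R → P)   — eliminate ↔
≡ (¬(¬Q ∨ ¬P) ∨ ¬R) ∧ (¬P ∨ R) ∧ (R → P)   — eliminate →
≡ (¬(¬Q ∨ ¬P) ∨ ¬R) ∧ (¬P ∨ R) ∧ (¬R ∨ P)   — eliminate →
≡ ((¬¬Q ∧ ¬¬P) ∨ ¬R) ∧ (¬P ∨ R) ∧ (¬R ∨ P)   — De Morgan
≡ ((Q ∧ ¬¬P) ∨ ¬R) ∧ (¬P ∨ R) ∧ (¬R ∨ P)   — double negation
≡ ((Q ∧ P) ∨ ¬R) ∧ (¬P ∨ R) ∧ (¬R ∨ P)   — double negation
≡ (Q ∧ P ∧ ¬P ∧ ¬R) ∨ (Q ∧ P ∧ ¬P ∧ P) ∨ (Q ∧ P ∧ R ∧ ¬R) ∨ (Q ∧ P ∧ R ∧ P) ∨ (¬R ∧ ¬P ∧ ¬R) ∨ (¬R ∧ ¬P ∧ P) ∨ (¬R ∧ R ∧ ¬R) ∨ (¬R ∧ R ∧ P)   — distribute ∧ over ∨
≡ (Q ∧ P ∧ R) ∨ (¬R ∧ ¬P)   — simplify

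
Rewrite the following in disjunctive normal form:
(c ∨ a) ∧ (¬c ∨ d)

(c ∨ a) ∧ (¬c ∨ d)
= (c ∧ ¬c) ∨ (c ∧ d) ∨ (a ∧ ¬c) ∨ (a ∧ d)   — distribute ∧ over ∨
= (c ∧ d) ∨ (a ∧ ¬c) ∨ (a ∧ d)   — simplify

(c ∧ d) ∨ (a ∧ ¬c) ∨ (a ∧ d)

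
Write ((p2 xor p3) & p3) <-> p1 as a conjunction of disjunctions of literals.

((p2 xor p3) & p3) <-> p1
⇔ (((p2 xor p3) & p3) -> p1) & (p1 -> ((p2 xor p3) & p3))   [eliminate <->]
⇔ (~((p2 xor p3) & p3) | p1) & (p1 -> ((p2 xor p3) & p3))   [eliminate ->]
⇔ (~((p2 | p3) & ~(p2 & p3) & p3) | p1) & (p1 -> ((p2 xor p3) & p3))   [expand xor]
⇔ (~((p2 | p3) & ~(p2 & p3) & p3) | p1) & (~p1 | ((p2 xor p3) & p3))   [eliminate ->]
⇔ (~((p2 | p3) & ~(p2 & p3) & p3) | p1) & (~p1 | ((p2 | p3) & ~(p2 & p3) & p3))   [expand xor]
⇔ (~(p2 | p3) | ~~(p2 & p3) | ~p3 | p1) & (~p1 | ((p2 | p3) & ~(p2 & p3) & p3))   [De Morgan]
⇔ ((~p2 & ~p3) | ~~(p2 & p3) | ~p3 | p1) & (~p1 | ((p2 | p3) & ~(p2 & p3) & p3))   [De Morgan]
⇔ ((~p2 & ~p3) | (p2 & p3) | ~p3 | p1) & (~p1 | ((p2 | p3) & ~(p2 & p3) & p3))   [double negation]
⇔ ((~p2 & ~p3) | (p2 & p3) | ~p3 | p1) & (~p1 | ((p2 | p3) & (~p2 | ~p3) & p3))   [De Morgan]
⇔ (~p2 | p2 | ~p3 | p1) & (~p2 | p3 | ~p3 | p1) & (~p3 | p2 | ~p3 | p1) & (~p3 | p3 | ~p3 | p1) & (~p1 | p2 | p3) & (~p1 | ~p2 | ~p3) & (~p1 | p3)   [distribute | over &]
⇔ (~p3 | p2 | p1) & (~p1 | ~p2 | ~p3) & (~p1 | p3)   [simplify]

(~p3 | p2 | p1) & (~p1 | ~p2 | ~p3) & (~p1 | p3)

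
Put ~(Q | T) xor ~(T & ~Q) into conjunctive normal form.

(~T | Q) & (Q | T)

~(Q | T) xor ~(T & ~Q)
= (~(Q | T) | ~(T & ~Q)) & ~(~(Q | T) & ~(T & ~Q))   (expand xor)
= ((~Q & ~T) | ~(T & ~Q)) & ~(~(Q | T) & ~(T & ~Q))   (De Morgan)
= ((~Q & ~T) | ~T | ~~Q) & ~(~(Q | T) & ~(T & ~Q))   (De Morgan)
= ((~Q & ~T) | ~T | Q) & ~(~(Q | T) & ~(T & ~Q))   (double negation)
= ((~Q & ~T) | ~T | Q) & (~~(Q | T) | ~~(T & ~Q))   (De Morgan)
= ((~Q & ~T) | ~T | Q) & (Q | T | ~~(T & ~Q))   (double negation)
= ((~Q & ~T) | ~T | Q) & (Q | T | (T & ~Q))   (double negation)
= (~Q | ~T | Q) & (~T | ~T | Q) & (Q | T | T) & (Q | T | ~Q)   (distribute | over &)
= (~T | Q) & (Q | T)   (simplify)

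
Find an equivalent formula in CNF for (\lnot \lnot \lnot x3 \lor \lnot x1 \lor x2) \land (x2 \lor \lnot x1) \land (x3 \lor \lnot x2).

(\lnot \lnot \lnot x3 \lor \lnot x1 \lor x2) \land (x2 \lor \lnot x1) \land (x3 \lor \lnot x2)
≡ (\lnot x3 \lor \lnot x1 \lor x2) \land (x2 \lor \lnot x1) \land (x3 \lor \lnot x2)   [double negation]
≡ (x2 \lor \lnot x1) \land (x3 \lor \lnot x2)   [simplify]

(x2 \lor \lnot x1) \land (x3 \lor \lnot x2)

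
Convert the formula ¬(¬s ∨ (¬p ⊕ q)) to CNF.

s ∧ (p ∨ q) ∧ (¬q ∨ ¬p)

¬(¬s ∨ (¬p ⊕ q))
≡ ¬(¬s ∨ ((¬p ∨ q) ∧ ¬(¬p ∧ q)))   (expand ⊕)
≡ ¬¬s ∧ ¬((¬p ∨ q) ∧ ¬(¬p ∧ q))   (De Morgan)
≡ s ∧ ¬((¬p ∨ q) ∧ ¬(¬p ∧ q))   (double negation)
≡ s ∧ (¬(¬p ∨ q) ∨ ¬¬(¬p ∧ q))   (De Morgan)
≡ s ∧ ((¬¬p ∧ ¬q) ∨ ¬¬(¬p ∧ q))   (De Morgan)
≡ s ∧ ((p ∧ ¬q) ∨ ¬¬(¬p ∧ q))   (double negation)
≡ s ∧ ((p ∧ ¬q) ∨ (¬p ∧ q))   (double negation)
≡ s ∧ (p ∨ ¬p) ∧ (p ∨ q) ∧ (¬q ∨ ¬p) ∧ (¬q ∨ q)   (distribute ∨ over ∧)
≡ s ∧ (p ∨ q) ∧ (¬q ∨ ¬p)   (simplify)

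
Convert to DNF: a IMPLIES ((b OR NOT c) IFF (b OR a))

a IMPLIES ((b OR NOT c) IFF (b OR a))
⇔ NOT a OR ((b OR NOT c) IFF (b OR a))   [eliminate IMPLIES]
⇔ NOT a OR (((b OR NOT c) IMPLIES (b OR a)) AND ((b OR a) IMPLIES (b OR NOT c)))   [eliminate IFF]
⇔ NOT a OR ((NOT (b OR NOT c) OR b OR a) AND ((b OR a) IMPLIES (b OR NOT c)))   [eliminate IMPLIES]
⇔ NOT a OR ((NOT (b OR NOT c) OR b OR a) AND (NOT (b OR a) OR b OR NOT c))   [eliminate IMPLIES]
⇔ NOT a OR (((NOT b AND NOT NOT c) OR b OR a) AND (NOT (b OR a) OR b OR NOT c))   [De Morgan]
⇔ NOT a OR (((NOT b AND c) OR b OR a) AND (NOT (b OR a) OR b OR NOT c))   [double negation]
⇔ NOT a OR (((NOT b AND c) OR b OR a) AND ((NOT b AND NOT a) OR b OR NOT c))   [De Morgan]
⇔ NOT a OR (NOT b AND c AND NOT b AND NOT a) OR (NOT b AND c AND b) OR (NOT b AND c AND NOT c) OR (b AND NOT b AND NOT a) OR (b AND b) OR (b AND NOT c) OR (a AND NOT b AND NOT a) OR (a AND b) OR (a AND NOT c)   [distribute AND over OR]
⇔ NOT a OR b OR (a AND NOT c)   [simplify]

NOT a OR b OR (a AND NOT c)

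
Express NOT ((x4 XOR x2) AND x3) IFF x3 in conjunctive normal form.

x3 AND (NOT x3 OR NOT x4 OR x2) AND (NOT x3 OR NOT x2 OR x4)

NOT ((x4 XOR x2) AND x3) IFF x3
≡ (NOT ((x4 XOR x2) AND x3) IMPLIES x3) AND (x3 IMPLIES NOT ((x4 XOR x2) AND x3))
≡ (NOT NOT ((x4 XOR x2) AND x3) OR x3) AND (x3 IMPLIES NOT ((x4 XOR x2) AND x3))
≡ (NOT NOT ((x4 OR x2) AND NOT (x4 AND x2) AND x3) OR x3) AND (x3 IMPLIES NOT ((x4 XOR x2) AND x3))
≡ (NOT NOT ((x4 OR x2) AND NOT (x4 AND x2) AND x3) OR x3) AND (NOT x3 OR NOT ((x4 XOR x2) AND x3))
≡ (NOT NOT ((x4 OR x2) AND NOT (x4 AND x2) AND x3) OR x3) AND (NOT x3 OR NOT ((x4 OR x2) AND NOT (x4 AND x2) AND x3))
≡ (((x4 OR x2) AND NOT (x4 AND x2) AND x3) OR x3) AND (NOT x3 OR NOT ((x4 OR x2) AND NOT (x4 AND x2) AND x3))
≡ (((x4 OR x2) AND (NOT x4 OR NOT x2) AND x3) OR x3) AND (NOT x3 OR NOT ((x4 OR x2) AND NOT (x4 AND x2) AND x3))
≡ (((x4 OR x2) AND (NOT x4 OR NOT x2) AND x3) OR x3) AND (NOT x3 OR NOT (x4 OR x2) OR NOT NOT (x4 AND x2) OR NOT x3)
≡ (((x4 OR x2) AND (NOT x4 OR NOT x2) AND x3) OR x3) AND (NOT x3 OR (NOT x4 AND NOT x2) OR NOT NOT (x4 AND x2) OR NOT x3)
≡ (((x4 OR x2) AND (NOT x4 OR NOT x2) AND x3) OR x3) AND (NOT x3 OR (NOT x4 AND NOT x2) OR (x4 AND x2) OR NOT x3)
≡ (x4 OR x2 OR x3) AND (NOT x4 OR NOT x2 OR x3) AND (x3 OR x3) AND (NOT x3 OR NOT x4 OR x4 OR NOT x3) AND (NOT x3 OR NOT x4 OR x2 OR NOT x3) AND (NOT x3 OR NOT x2 OR x4 OR NOT x3) AND (NOT x3 OR NOT x2 OR x2 OR NOT x3)
≡ x3 AND (NOT x3 OR NOT x4 OR x2) AND (NOT x3 OR NOT x2 OR x4)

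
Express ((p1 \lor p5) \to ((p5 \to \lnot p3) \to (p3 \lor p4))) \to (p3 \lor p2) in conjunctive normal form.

((p1 \lor p5) \to ((p5 \to \lnot p3) \to (p3 \lor p4))) \to (p3 \lor p2)
⇔ \lnot ((p1 \lor p5) \to ((p5 \to \lnot p3) \to (p3 \lor p4))) \lor p3 \lor p2   (eliminate \to)
⇔ \lnot (\lnot (p1 \lor p5) \lor ((p5 \to \lnot p3) \to (p3 \lor p4))) \lor p3 \lor p2   (eliminate \to)
⇔ \lnot (\lnot (p1 \lor p5) \lor \lnot (p5 \to \lnot p3) \lor p3 \lor p4) \lor p3 \lor p2   (eliminate \to)
⇔ \lnot (\lnot (p1 \lor p5) \lor \lnot (\lnot p5 \lor \lnot p3) \lor p3 \lor p4) \lor p3 \lor p2   (eliminate \to)
⇔ (\lnot \lnot (p1 \lor p5) \land \lnot \lnot (\lnot p5 \lor \lnot p3) \land \lnot p3 \land \lnot p4) \lor p3 \lor p2   (De Morgan)
⇔ ((p1 \lor p5) \land \lnot \lnot (\lnot p5 \lor \lnot p3) \land \lnot p3 \land \lnot p4) \lor p3 \lor p2   (double negation)
⇔ ((p1 \lor p5) \land (\lnot p5 \lor \lnot p3) \land \lnot p3 \land \lnot p4) \lor p3 \lor p2   (double negation)
⇔ (p1 \lor p5 \lor p3 \lor p2) \land (\lnot p5 \lor \lnot p3 \lor p3 \lor p2) \land (\lnot p3 \lor p3 \lor p2) \land (\lnot p4 \lor p3 \lor p2)   (distribute \lor over \land)
⇔ (p1 \lor p5 \lor p3 \lor p2) \land (\lnot p4 \lor p3 \lor p2)   (simplify)

(p1 \lor p5 \lor p3 \lor p2) \land (\lnot p4 \lor p3 \lor p2)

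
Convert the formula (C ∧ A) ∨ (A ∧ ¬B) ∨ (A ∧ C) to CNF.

(C ∨ ¬B) ∧ A

(C ∧ A) ∨ (A ∧ ¬B) ∨ (A ∧ C)
= (C ∨ A ∨ A) ∧ (C ∨ A ∨ C) ∧ (C ∨ ¬B ∨ A) ∧ (C ∨ ¬B ∨ C) ∧ (A ∨ A ∨ A) ∧ (A ∨ A ∨ C) ∧ (A ∨ ¬B ∨ A) ∧ (A ∨ ¬B ∨ C)   [distribute ∨ over ∧]
= (C ∨ ¬B) ∧ A   [simplify]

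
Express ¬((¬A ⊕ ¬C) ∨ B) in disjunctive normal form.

¬((¬A ⊕ ¬C) ∨ B)
= ¬(¬A ∧ ¬¬C ∨ ¬¬A ∧ ¬C ∨ B)
= ¬(¬A ∧ ¬¬C) ∧ ¬(¬¬A ∧ ¬C) ∧ ¬B
= (¬¬A ∨ ¬¬¬C) ∧ ¬(¬¬A ∧ ¬C) ∧ ¬B
= (A ∨ ¬¬¬C) ∧ ¬(¬¬A ∧ ¬C) ∧ ¬B
= (A ∨ ¬C) ∧ ¬(¬¬A ∧ ¬C) ∧ ¬B
= (A ∨ ¬C) ∧ (¬¬¬A ∨ ¬¬C) ∧ ¬B
= (A ∨ ¬C) ∧ (¬A ∨ ¬¬C) ∧ ¬B
= (A ∨ ¬C) ∧ (¬A ∨ C) ∧ ¬B
= A ∧ ¬A ∧ ¬B ∨ A ∧ C ∧ ¬B ∨ ¬C ∧ ¬A ∧ ¬B ∨ ¬C ∧ C ∧ ¬B
= A ∧ C ∧ ¬B ∨ ¬C ∧ ¬A ∧ ¬B

A ∧ C ∧ ¬B ∨ ¬C ∧ ¬A ∧ ¬B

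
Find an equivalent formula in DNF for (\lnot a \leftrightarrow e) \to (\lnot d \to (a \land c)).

(\lnot a \leftrightarrow e) \to (\lnot d \to (a \land c))
≡ \lnot (\lnot a \leftrightarrow e) \lor (\lnot d \to (a \land c))   (eliminate \to)
≡ \lnot ((\lnot a \to e) \land (e \to \lnot a)) \lor (\lnot d \to (a \land c))   (eliminate \leftrightarrow)
≡ \lnot ((\lnot \lnot a \lor e) \land (e \to \lnot a)) \lor (\lnot d \to (a \land c))   (eliminate \to)
≡ \lnot ((\lnot \lnot a \lor e) \land (\lnot e \lor \lnot a)) \lor (\lnot d \to (a \land c))   (eliminate \to)
≡ \lnot ((\lnot \lnot a \lor e) \land (\lnot e \lor \lnot a)) \lor \lnot \lnot d \lor (a \land c)   (eliminate \to)
≡ \lnot (\lnot \lnot a \lor e) \lor \lnot (\lnot e \lor \lnot a) \lor \lnot \lnot d \lor (a \land c)   (De Morgan)
≡ (\lnot \lnot \lnot a \land \lnot e) \lor \lnot (\lnot e \lor \lnot a) \lor \lnot \lnot d \lor (a \land c)   (De Morgan)
≡ (\lnot a \land \lnot e) \lor \lnot (\lnot e \lor \lnot a) \lor \lnot \lnot d \lor (a \land c)   (double negation)
≡ (\lnot a \land \lnot e) \lor (\lnot \lnot e \land \lnot \lnot a) \lor \lnot \lnot d \lor (a \land c)   (De Morgan)
≡ (\lnot a \land \lnot e) \lor (e \land \lnot \lnot a) \lor \lnot \lnot d \lor (a \land c)   (double negation)
≡ (\lnot a \land \lnot e) \lor (e \land a) \lor \lnot \lnot d \lor (a \land c)   (double negation)
≡ (\lnot a \land \lnot e) \lor (e \land a) \lor d \lor (a \land c)   (double negation)

(\lnot a \land \lnot e) \lor (e \land a) \lor d \lor (a \land c)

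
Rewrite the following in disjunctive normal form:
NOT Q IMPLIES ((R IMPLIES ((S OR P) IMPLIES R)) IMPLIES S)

NOT Q IMPLIES ((R IMPLIES ((S OR P) IMPLIES R)) IMPLIES S)
≡ NOT NOT Q OR ((R IMPLIES ((S OR P) IMPLIES R)) IMPLIES S)   — eliminate IMPLIES
≡ NOT NOT Q OR NOT (R IMPLIES ((S OR P) IMPLIES R)) OR S   — eliminate IMPLIES
≡ NOT NOT Q OR NOT (NOT R OR ((S OR P) IMPLIES R)) OR S   — eliminate IMPLIES
≡ NOT NOT Q OR NOT (NOT R OR NOT (S OR P) OR R) OR S   — eliminate IMPLIES
≡ Q OR NOT (NOT R OR NOT (S OR P) OR R) OR S   — double negation
≡ Q OR (NOT NOT R AND NOT NOT (S OR P) AND NOT R) OR S   — De Morgan
≡ Q OR (R AND NOT NOT (S OR P) AND NOT R) OR S   — double negation
≡ Q OR (R AND (S OR P) AND NOT R) OR S   — double negation
≡ Q OR (R AND S AND NOT R) OR (R AND P AND NOT R) OR S   — distribute AND over OR
≡ Q OR S   — simplify

Q OR S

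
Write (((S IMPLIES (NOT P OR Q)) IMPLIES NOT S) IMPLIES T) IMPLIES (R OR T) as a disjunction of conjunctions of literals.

(((S IMPLIES (NOT P OR Q)) IMPLIES NOT S) IMPLIES T) IMPLIES (R OR T)
= NOT (((S IMPLIES (NOT P OR Q)) IMPLIES NOT S) IMPLIES T) OR R OR T   [eliminate IMPLIES]
= NOT (NOT ((S IMPLIES (NOT P OR Q)) IMPLIES NOT S) OR T) OR R OR T   [eliminate IMPLIES]
= NOT (NOT (NOT (S IMPLIES (NOT P OR Q)) OR NOT S) OR T) OR R OR T   [eliminate IMPLIES]
= NOT (NOT (NOT (NOT S OR NOT P OR Q) OR NOT S) OR T) OR R OR T   [eliminate IMPLIES]
= (NOT NOT (NOT (NOT S OR NOT P OR Q) OR NOT S) AND NOT T) OR R OR T   [De Morgan]
= ((NOT (NOT S OR NOT P OR Q) OR NOT S) AND NOT T) OR R OR T   [double negation]
= (((NOT NOT S AND NOT NOT P AND NOT Q) OR NOT S) AND NOT T) OR R OR T   [De Morgan]
= (((S AND NOT NOT P AND NOT Q) OR NOT S) AND NOT T) OR R OR T   [double negation]
= (((S AND P AND NOT Q) OR NOT S) AND NOT T) OR R OR T   [double negation]
= (S AND P AND NOT Q AND NOT T) OR (NOT S AND NOT T) OR R OR T   [distribute AND over OR]

(S AND P AND NOT Q AND NOT T) OR (NOT S AND NOT T) OR R OR T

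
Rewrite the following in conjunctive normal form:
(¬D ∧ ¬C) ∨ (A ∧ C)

(¬D ∨ A) ∧ (¬D ∨ C) ∧ (¬C ∨ A)

(¬D ∧ ¬C) ∨ (A ∧ C)
≡ (¬D ∨ A) ∧ (¬D ∨ C) ∧ (¬C ∨ A) ∧ (¬C ∨ C)   [distribute ∨ over ∧]
≡ (¬D ∨ A) ∧ (¬D ∨ C) ∧ (¬C ∨ A)   [simplify]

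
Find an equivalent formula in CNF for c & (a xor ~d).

c & (a xor ~d)
≡ c & (a | ~d) & ~(a & ~d)   — expand xor
≡ c & (a | ~d) & (~a | ~~d)   — De Morgan
≡ c & (a | ~d) & (~a | d)   — double negation

c & (a | ~d) & (~a | d)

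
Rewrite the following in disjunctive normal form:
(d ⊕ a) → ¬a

(d ⊕ a) → ¬a
⇔ ¬(d ⊕ a) ∨ ¬a   [eliminate →]
⇔ ¬((d ∧ ¬a) ∨ (¬d ∧ a)) ∨ ¬a   [expand ⊕]
⇔ (¬(d ∧ ¬a) ∧ ¬(¬d ∧ a)) ∨ ¬a   [De Morgan]
⇔ ((¬d ∨ ¬¬a) ∧ ¬(¬d ∧ a)) ∨ ¬a   [De Morgan]
⇔ ((¬d ∨ a) ∧ ¬(¬d ∧ a)) ∨ ¬a   [double negation]
⇔ ((¬d ∨ a) ∧ (¬¬d ∨ ¬a)) ∨ ¬a   [De Morgan]
⇔ ((¬d ∨ a) ∧ (d ∨ ¬a)) ∨ ¬a   [double negation]
⇔ (¬d ∧ d) ∨ (¬d ∧ ¬a) ∨ (a ∧ d) ∨ (a ∧ ¬a) ∨ ¬a   [distribute ∧ over ∨]
⇔ (a ∧ d) ∨ ¬a   [simplify]

(a ∧ d) ∨ ¬a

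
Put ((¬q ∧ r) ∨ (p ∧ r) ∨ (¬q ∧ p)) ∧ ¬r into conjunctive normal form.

(¬q ∨ p) ∧ (¬q ∨ r) ∧ (r ∨ p) ∧ ¬r

((¬q ∧ r) ∨ (p ∧ r) ∨ (¬q ∧ p)) ∧ ¬r
≡ (¬q ∨ p ∨ ¬q) ∧ (¬q ∨ p ∨ p) ∧ (¬q ∨ r ∨ ¬q) ∧ (¬q ∨ r ∨ p) ∧ (r ∨ p ∨ ¬q) ∧ (r ∨ p ∨ p) ∧ (r ∨ r ∨ ¬q) ∧ (r ∨ r ∨ p) ∧ ¬r
≡ (¬q ∨ p) ∧ (¬q ∨ r) ∧ (r ∨ p) ∧ ¬r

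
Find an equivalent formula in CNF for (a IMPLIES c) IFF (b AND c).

(a OR b) AND (a OR c) AND (NOT c OR b)

(a IMPLIES c) IFF (b AND c)
≡ ((a IMPLIES c) IMPLIES (b AND c)) AND ((b AND c) IMPLIES (a IMPLIES c))   — eliminate IFF
≡ (NOT (a IMPLIES c) OR (b AND c)) AND ((b AND c) IMPLIES (a IMPLIES c))   — eliminate IMPLIES
≡ (NOT (NOT a OR c) OR (b AND c)) AND ((b AND c) IMPLIES (a IMPLIES c))   — eliminate IMPLIES
≡ (NOT (NOT a OR c) OR (b AND c)) AND (NOT (b AND c) OR (a IMPLIES c))   — eliminate IMPLIES
≡ (NOT (NOT a OR c) OR (b AND c)) AND (NOT (b AND c) OR NOT a OR c)   — eliminate IMPLIES
≡ ((NOT NOT a AND NOT c) OR (b AND c)) AND (NOT (b AND c) OR NOT a OR c)   — De Morgan
≡ ((a AND NOT c) OR (b AND c)) AND (NOT (b AND c) OR NOT a OR c)   — double negation
≡ ((a AND NOT c) OR (b AND c)) AND (NOT b OR NOT c OR NOT a OR c)   — De Morgan
≡ (a OR b) AND (a OR c) AND (NOT c OR b) AND (NOT c OR c) AND (NOT b OR NOT c OR NOT a OR c)   — distribute OR over AND
≡ (a OR b) AND (a OR c) AND (NOT c OR b)   — simplify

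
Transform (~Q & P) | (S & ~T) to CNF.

(~Q | S) & (~Q | ~T) & (P | S) & (P | ~T)

(~Q & P) | (S & ~T)
= (~Q | S) & (~Q | ~T) & (P | S) & (P | ~T)   [distribute | over &]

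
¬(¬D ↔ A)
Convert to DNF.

¬(¬D ↔ A)
≡ ¬((¬D → A) ∧ (A → ¬D))   [eliminate ↔]
≡ ¬((¬¬D ∨ A) ∧ (A → ¬D))   [eliminate →]
≡ ¬((¬¬D ∨ A) ∧ (¬A ∨ ¬D))   [eliminate →]
≡ ¬(¬¬D ∨ A) ∨ ¬(¬A ∨ ¬D)   [De Morgan]
≡ (¬¬¬D ∧ ¬A) ∨ ¬(¬A ∨ ¬D)   [De Morgan]
≡ (¬D ∧ ¬A) ∨ ¬(¬A ∨ ¬D)   [double negation]
≡ (¬D ∧ ¬A) ∨ (¬¬A ∧ ¬¬D)   [De Morgan]
≡ (¬D ∧ ¬A) ∨ (A ∧ ¬¬D)   [double negation]
≡ (¬D ∧ ¬A) ∨ (A ∧ D)   [double negation]

(¬D ∧ ¬A) ∨ (A ∧ D)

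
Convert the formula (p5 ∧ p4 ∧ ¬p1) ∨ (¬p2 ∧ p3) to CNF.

(p5 ∧ p4 ∧ ¬p1) ∨ (¬p2 ∧ p3)
= (p5 ∨ ¬p2) ∧ (p5 ∨ p3) ∧ (p4 ∨ ¬p2) ∧ (p4 ∨ p3) ∧ (¬p1 ∨ ¬p2) ∧ (¬p1 ∨ p3)

(p5 ∨ ¬p2) ∧ (p5 ∨ p3) ∧ (p4 ∨ ¬p2) ∧ (p4 ∨ p3) ∧ (¬p1 ∨ ¬p2) ∧ (¬p1 ∨ p3)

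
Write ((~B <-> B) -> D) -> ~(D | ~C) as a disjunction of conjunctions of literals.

((~B <-> B) -> D) -> ~(D | ~C)
≡ ~((~B <-> B) -> D) | ~(D | ~C)   — eliminate ->
≡ ~(~(~B <-> B) | D) | ~(D | ~C)   — eliminate ->
≡ ~(~((~B -> B) & (B -> ~B)) | D) | ~(D | ~C)   — eliminate <->
≡ ~(~((~~B | B) & (B -> ~B)) | D) | ~(D | ~C)   — eliminate ->
≡ ~(~((~~B | B) & (~B | ~B)) | D) | ~(D | ~C)   — eliminate ->
≡ (~~((~~B | B) & (~B | ~B)) & ~D) | ~(D | ~C)   — De Morgan
≡ ((~~B | B) & (~B | ~B) & ~D) | ~(D | ~C)   — double negation
≡ ((B | B) & (~B | ~B) & ~D) | ~(D | ~C)   — double negation
≡ ((B | B) & (~B | ~B) & ~D) | (~D & ~~C)   — De Morgan
≡ ((B | B) & (~B | ~B) & ~D) | (~D & C)   — double negation
≡ (B & ~B & ~D) | (B & ~B & ~D) | (B & ~B & ~D) | (B & ~B & ~D) | (~D & C)   — distribute & over |
≡ ~D & C   — simplify

~D & C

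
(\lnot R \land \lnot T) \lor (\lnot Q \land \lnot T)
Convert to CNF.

(\lnot R \land \lnot T) \lor (\lnot Q \land \lnot T)
≡ (\lnot R \lor \lnot Q) \land (\lnot R \lor \lnot T) \land (\lnot T \lor \lnot Q) \land (\lnot T \lor \lnot T)   [distribute \lor over \land]
≡ (\lnot R \lor \lnot Q) \land \lnot T   [simplify]

(\lnot R \lor \lnot Q) \land \lnot T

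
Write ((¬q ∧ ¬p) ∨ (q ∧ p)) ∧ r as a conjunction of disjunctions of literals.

(¬q ∨ p) ∧ (¬p ∨ q) ∧ r

((¬q ∧ ¬p) ∨ (q ∧ p)) ∧ r
= (¬q ∨ q) ∧ (¬q ∨ p) ∧ (¬p ∨ q) ∧ (¬p ∨ p) ∧ r   [distribute ∨ over ∧]
= (¬q ∨ p) ∧ (¬p ∨ q) ∧ r   [simplify]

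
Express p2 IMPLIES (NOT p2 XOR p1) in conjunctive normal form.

NOT p2 OR p1

p2 IMPLIES (NOT p2 XOR p1)
= NOT p2 OR (NOT p2 XOR p1)   [eliminate IMPLIES]
= NOT p2 OR ((NOT p2 OR p1) AND NOT (NOT p2 AND p1))   [expand XOR]
= NOT p2 OR ((NOT p2 OR p1) AND (NOT NOT p2 OR NOT p1))   [De Morgan]
= NOT p2 OR ((NOT p2 OR p1) AND (p2 OR NOT p1))   [double negation]
= (NOT p2 OR NOT p2 OR p1) AND (NOT p2 OR p2 OR NOT p1)   [distribute OR over AND]
= NOT p2 OR p1   [simplify]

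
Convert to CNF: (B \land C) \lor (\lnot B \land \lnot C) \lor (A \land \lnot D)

(B \land C) \lor (\lnot B \land \lnot C) \lor (A \land \lnot D)
≡ (B \lor \lnot B \lor A) \land (B \lor \lnot B \lor \lnot D) \land (B \lor \lnot C \lor A) \land (B \lor \lnot C \lor \lnot D) \land (C \lor \lnot B \lor A) \land (C \lor \lnot B \lor \lnot D) \land (C \lor \lnot C \lor A) \land (C \lor \lnot C \lor \lnot D)   [distribute \lor over \land]
≡ (B \lor \lnot C \lor A) \land (B \lor \lnot C \lor \lnot D) \land (C \lor \lnot B \lor A) \land (C \lor \lnot B \lor \lnot D)   [simplify]

(B \lor \lnot C \lor A) \land (B \lor \lnot C \lor \lnot D) \land (C \lor \lnot B \lor A) \land (C \lor \lnot B \lor \lnot D)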